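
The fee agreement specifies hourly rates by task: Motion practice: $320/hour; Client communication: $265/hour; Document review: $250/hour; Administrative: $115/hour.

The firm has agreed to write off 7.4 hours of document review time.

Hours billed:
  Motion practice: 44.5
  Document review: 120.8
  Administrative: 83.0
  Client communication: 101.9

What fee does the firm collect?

$79,138.50

Motion practice: 44.5 × $320 = $14,240.00
Client communication: 101.9 × $265 = $27,003.50
Document review: 120.8 × $250 = $30,200.00
Administrative: 83.0 × $115 = $9,545.00
Subtotal: $80,988.50
Write-off: 7.4 × $250 = $1,850.00
Total: $80,988.50 − $1,850.00 = $79,138.50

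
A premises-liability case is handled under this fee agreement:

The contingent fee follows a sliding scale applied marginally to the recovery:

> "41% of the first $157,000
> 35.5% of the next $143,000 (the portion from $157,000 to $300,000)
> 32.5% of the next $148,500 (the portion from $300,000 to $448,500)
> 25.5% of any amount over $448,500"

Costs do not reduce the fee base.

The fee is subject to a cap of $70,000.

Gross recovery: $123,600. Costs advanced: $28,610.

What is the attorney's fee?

Fee base is the gross recovery, $123,600; costs are reimbursed separately.
First $123,600 at 41% = $50,676.00
$50,676.00 is under the $70,000 cap.

$50,676.00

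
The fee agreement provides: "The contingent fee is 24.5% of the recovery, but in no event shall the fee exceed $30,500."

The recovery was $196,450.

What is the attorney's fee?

$30,500.00

24.5% of $196,450 = $48,130.25
That exceeds the $30,500 cap, so the fee is capped at $30,500.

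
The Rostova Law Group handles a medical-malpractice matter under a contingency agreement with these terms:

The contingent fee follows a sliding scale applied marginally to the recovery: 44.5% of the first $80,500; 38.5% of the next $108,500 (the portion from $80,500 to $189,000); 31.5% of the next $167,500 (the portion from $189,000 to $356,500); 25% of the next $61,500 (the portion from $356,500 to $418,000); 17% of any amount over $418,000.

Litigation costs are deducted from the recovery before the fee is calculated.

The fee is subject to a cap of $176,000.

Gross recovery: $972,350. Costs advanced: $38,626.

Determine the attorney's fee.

$176,000.00

Fee base (net of costs): $972,350 − $38,626 = $933,724
First $80,500 at 44.5% = $35,822.50
Next $108,500 at 38.5% = $41,772.50
Next $167,500 at 31.5% = $52,762.50
Next $61,500 at 25% = $15,375.00
Remaining $515,724 at 17% = $87,673.08
Fee: $35,822.50 + $41,772.50 + $52,762.50 + $15,375.00 + $87,673.08 = $233,405.58
$233,405.58 exceeds the $176,000 cap, so the fee is capped at $176,000.00.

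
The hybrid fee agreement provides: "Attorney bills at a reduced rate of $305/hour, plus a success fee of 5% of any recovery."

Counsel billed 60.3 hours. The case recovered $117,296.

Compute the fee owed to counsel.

$24,256.30

Hourly: 60.3 × $305 = $18,391.50
Success fee: 5% of $117,296 = $5,864.80
Total: $18,391.50 + $5,864.80 = $24,256.30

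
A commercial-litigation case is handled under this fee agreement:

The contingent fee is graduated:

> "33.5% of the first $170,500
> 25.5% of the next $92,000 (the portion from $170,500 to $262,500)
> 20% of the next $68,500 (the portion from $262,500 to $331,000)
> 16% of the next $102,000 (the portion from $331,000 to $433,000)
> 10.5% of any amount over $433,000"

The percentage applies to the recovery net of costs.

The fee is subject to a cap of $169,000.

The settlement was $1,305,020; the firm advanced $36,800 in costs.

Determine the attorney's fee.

$169,000.00

Fee base (net of costs): $1,305,020 − $36,800 = $1,268,220
First $170,500 at 33.5% = $57,117.50
Next $92,000 at 25.5% = $23,460.00
Next $68,500 at 20% = $13,700.00
Next $102,000 at 16% = $16,320.00
Remaining $835,220 at 10.5% = $87,698.10
Fee: $57,117.50 + $23,460.00 + $13,700.00 + $16,320.00 + $87,698.10 = $198,295.60
$198,295.60 exceeds the $169,000 cap, so the fee is capped at $169,000.00.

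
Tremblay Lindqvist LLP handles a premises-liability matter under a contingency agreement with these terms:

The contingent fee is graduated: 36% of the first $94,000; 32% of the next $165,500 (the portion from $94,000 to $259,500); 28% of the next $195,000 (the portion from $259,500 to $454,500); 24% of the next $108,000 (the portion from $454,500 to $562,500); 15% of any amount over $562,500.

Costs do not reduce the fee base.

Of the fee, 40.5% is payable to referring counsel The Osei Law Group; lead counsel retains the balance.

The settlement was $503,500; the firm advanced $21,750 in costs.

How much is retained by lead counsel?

Fee base is the gross recovery, $503,500; costs are reimbursed separately.
First $94,000 at 36% = $33,840.00
Next $165,500 at 32% = $52,960.00
Next $195,000 at 28% = $54,600.00
Remaining $49,000 at 24% = $11,760.00
Fee: $33,840.00 + $52,960.00 + $54,600.00 + $11,760.00 = $153,160.00
Referral share: 40.5% of $153,160.00 = $62,029.80; lead counsel retains $153,160.00 − $62,029.80 = $91,130.20.

$91,130.20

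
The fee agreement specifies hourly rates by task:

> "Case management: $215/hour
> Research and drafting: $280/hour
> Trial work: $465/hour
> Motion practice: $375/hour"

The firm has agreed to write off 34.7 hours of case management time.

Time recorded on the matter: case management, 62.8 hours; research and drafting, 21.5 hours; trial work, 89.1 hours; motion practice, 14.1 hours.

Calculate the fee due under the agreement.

$58,780.50

Case management: 62.8 × $215 = $13,502.00
Research and drafting: 21.5 × $280 = $6,020.00
Trial work: 89.1 × $465 = $41,431.50
Motion practice: 14.1 × $375 = $5,287.50
Subtotal: $66,241.00
Write-off: 34.7 × $215 = $7,460.50
Total: $66,241.00 − $7,460.50 = $58,780.50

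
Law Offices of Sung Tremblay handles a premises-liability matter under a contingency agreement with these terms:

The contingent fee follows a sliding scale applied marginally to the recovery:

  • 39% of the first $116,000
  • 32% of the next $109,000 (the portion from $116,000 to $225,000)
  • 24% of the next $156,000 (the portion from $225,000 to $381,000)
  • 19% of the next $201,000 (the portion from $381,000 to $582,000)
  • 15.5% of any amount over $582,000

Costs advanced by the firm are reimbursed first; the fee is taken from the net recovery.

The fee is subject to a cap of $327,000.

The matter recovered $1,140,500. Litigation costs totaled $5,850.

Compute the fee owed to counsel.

Fee base (net of costs): $1,140,500 − $5,850 = $1,134,650
First $116,000 at 39% = $45,240.00
Next $109,000 at 32% = $34,880.00
Next $156,000 at 24% = $37,440.00
Next $201,000 at 19% = $38,190.00
Remaining $552,650 at 15.5% = $85,660.75
Fee: $45,240.00 + $34,880.00 + $37,440.00 + $38,190.00 + $85,660.75 = $241,410.75
$241,410.75 is under the $327,000 cap.

$241,410.75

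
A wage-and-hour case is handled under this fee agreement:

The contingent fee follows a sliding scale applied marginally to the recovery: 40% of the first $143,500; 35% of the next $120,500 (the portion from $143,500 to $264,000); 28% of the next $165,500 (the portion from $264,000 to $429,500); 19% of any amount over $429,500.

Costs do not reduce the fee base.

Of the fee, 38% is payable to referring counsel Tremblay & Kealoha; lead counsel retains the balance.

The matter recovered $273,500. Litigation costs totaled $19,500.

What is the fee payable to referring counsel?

$38,849.30

Fee base is the gross recovery, $273,500; costs are reimbursed separately.
First $143,500 at 40% = $57,400.00
Next $120,500 at 35% = $42,175.00
Remaining $9,500 at 28% = $2,660.00
Fee: $57,400.00 + $42,175.00 + $2,660.00 = $102,235.00
Referral share: 38% of $102,235.00 = $38,849.30; lead counsel retains $102,235.00 − $38,849.30 = $63,385.70.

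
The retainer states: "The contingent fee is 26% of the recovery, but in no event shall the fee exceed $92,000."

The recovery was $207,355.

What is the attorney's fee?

$53,912.30

26% of $207,355 = $53,912.30
That is under the $92,000 cap.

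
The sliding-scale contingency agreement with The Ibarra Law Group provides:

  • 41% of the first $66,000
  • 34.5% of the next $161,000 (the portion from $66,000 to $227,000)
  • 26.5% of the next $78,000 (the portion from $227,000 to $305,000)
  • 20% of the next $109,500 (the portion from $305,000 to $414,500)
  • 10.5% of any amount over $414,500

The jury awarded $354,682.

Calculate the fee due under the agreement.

First $66,000 at 41% = $27,060.00
Next $161,000 at 34.5% = $55,545.00
Next $78,000 at 26.5% = $20,670.00
Remaining $49,682 at 20% = $9,936.40
Fee: $27,060.00 + $55,545.00 + $20,670.00 + $9,936.40 = $113,211.40

$113,211.40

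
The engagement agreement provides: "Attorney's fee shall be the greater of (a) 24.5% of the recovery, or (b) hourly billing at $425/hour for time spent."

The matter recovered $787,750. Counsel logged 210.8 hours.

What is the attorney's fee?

(a) 24.5% of $787,750 = $192,998.75
(b) 210.8 × $425 = $89,590.00
The greater is (a): $192,998.75.

$192,998.75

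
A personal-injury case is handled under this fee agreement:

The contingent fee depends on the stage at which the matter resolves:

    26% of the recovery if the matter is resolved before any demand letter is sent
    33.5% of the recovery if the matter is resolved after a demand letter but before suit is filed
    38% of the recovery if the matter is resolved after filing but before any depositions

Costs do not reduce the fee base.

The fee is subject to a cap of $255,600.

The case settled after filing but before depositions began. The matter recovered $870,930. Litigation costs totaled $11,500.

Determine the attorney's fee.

Fee base is the gross recovery, $870,930; costs are reimbursed separately.
The matter settled after filing but before depositions began, so the 38% rate applies.
$870,930 × 38% = $330,953.40
$330,953.40 exceeds the $255,600 cap, so the fee is capped at $255,600.00.

$255,600.00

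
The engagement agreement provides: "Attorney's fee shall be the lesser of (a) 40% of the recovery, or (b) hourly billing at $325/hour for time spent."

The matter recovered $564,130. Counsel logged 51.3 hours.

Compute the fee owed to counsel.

$16,672.50

(a) 40% of $564,130 = $225,652.00
(b) 51.3 × $325 = $16,672.50
The lesser is (b): $16,672.50.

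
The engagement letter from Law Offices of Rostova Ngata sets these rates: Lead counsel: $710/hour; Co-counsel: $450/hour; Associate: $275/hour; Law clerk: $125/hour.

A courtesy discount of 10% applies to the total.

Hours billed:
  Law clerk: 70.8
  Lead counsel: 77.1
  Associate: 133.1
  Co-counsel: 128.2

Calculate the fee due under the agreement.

$142,095.15

Lead counsel: 77.1 × $710 = $54,741.00
Co-counsel: 128.2 × $450 = $57,690.00
Associate: 133.1 × $275 = $36,602.50
Law clerk: 70.8 × $125 = $8,850.00
Subtotal: $157,883.50
Less 10% discount: −$15,788.35
Total: $157,883.50 − $15,788.35 = $142,095.15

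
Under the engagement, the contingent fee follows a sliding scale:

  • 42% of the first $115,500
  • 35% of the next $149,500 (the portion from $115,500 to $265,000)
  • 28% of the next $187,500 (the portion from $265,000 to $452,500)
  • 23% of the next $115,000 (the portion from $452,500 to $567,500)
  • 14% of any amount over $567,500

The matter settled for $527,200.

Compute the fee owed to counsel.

First $115,500 at 42% = $48,510.00
Next $149,500 at 35% = $52,325.00
Next $187,500 at 28% = $52,500.00
Remaining $74,700 at 23% = $17,181.00
Fee: $48,510.00 + $52,325.00 + $52,500.00 + $17,181.00 = $170,516.00

$170,516.00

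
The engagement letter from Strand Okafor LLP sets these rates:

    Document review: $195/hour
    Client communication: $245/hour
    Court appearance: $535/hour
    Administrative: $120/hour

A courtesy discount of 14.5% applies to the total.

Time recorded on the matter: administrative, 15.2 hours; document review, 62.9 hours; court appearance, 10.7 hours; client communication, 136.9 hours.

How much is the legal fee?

Document review: 62.9 × $195 = $12,265.50
Client communication: 136.9 × $245 = $33,540.50
Court appearance: 10.7 × $535 = $5,724.50
Administrative: 15.2 × $120 = $1,824.00
Subtotal: $53,354.50
Less 14.5% discount: −$7,736.40
Total: $53,354.50 − $7,736.40 = $45,618.10

$45,618.10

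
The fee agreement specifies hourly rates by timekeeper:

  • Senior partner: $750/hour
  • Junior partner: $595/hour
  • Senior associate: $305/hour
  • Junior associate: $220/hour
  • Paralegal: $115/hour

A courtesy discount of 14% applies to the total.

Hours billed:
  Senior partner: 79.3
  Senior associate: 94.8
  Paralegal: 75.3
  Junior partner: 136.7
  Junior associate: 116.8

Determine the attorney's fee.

Senior partner: 79.3 × $750 = $59,475.00
Junior partner: 136.7 × $595 = $81,336.50
Senior associate: 94.8 × $305 = $28,914.00
Junior associate: 116.8 × $220 = $25,696.00
Paralegal: 75.3 × $115 = $8,659.50
Subtotal: $204,081.00
Less 14% discount: −$28,571.34
Total: $204,081.00 − $28,571.34 = $175,509.66

$175,509.66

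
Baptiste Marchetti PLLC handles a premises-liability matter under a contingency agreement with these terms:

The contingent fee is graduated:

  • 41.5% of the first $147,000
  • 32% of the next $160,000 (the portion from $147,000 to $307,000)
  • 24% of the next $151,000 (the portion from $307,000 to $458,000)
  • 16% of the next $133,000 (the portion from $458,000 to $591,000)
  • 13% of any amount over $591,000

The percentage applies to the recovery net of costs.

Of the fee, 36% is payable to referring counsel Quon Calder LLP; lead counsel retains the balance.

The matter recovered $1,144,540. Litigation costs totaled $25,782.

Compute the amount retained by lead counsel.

Fee base (net of costs): $1,144,540 − $25,782 = $1,118,758
First $147,000 at 41.5% = $61,005.00
Next $160,000 at 32% = $51,200.00
Next $151,000 at 24% = $36,240.00
Next $133,000 at 16% = $21,280.00
Remaining $527,758 at 13% = $68,608.54
Fee: $61,005.00 + $51,200.00 + $36,240.00 + $21,280.00 + $68,608.54 = $238,333.54
Referral share: 36% of $238,333.54 = $85,800.07; lead counsel retains $238,333.54 − $85,800.07 = $152,533.47.

$152,533.47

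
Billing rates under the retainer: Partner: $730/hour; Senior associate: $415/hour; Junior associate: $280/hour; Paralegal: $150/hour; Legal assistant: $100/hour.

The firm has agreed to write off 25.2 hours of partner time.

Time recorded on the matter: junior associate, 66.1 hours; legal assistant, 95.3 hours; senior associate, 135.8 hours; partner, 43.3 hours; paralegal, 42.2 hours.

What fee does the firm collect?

$103,938.00

Partner: 43.3 × $730 = $31,609.00
Senior associate: 135.8 × $415 = $56,357.00
Junior associate: 66.1 × $280 = $18,508.00
Paralegal: 42.2 × $150 = $6,330.00
Legal assistant: 95.3 × $100 = $9,530.00
Subtotal: $122,334.00
Write-off: 25.2 × $730 = $18,396.00
Total: $122,334.00 − $18,396.00 = $103,938.00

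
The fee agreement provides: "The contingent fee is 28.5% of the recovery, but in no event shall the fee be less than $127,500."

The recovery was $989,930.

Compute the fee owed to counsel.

$282,130.05

28.5% of $989,930 = $282,130.05
That exceeds the $127,500 minimum.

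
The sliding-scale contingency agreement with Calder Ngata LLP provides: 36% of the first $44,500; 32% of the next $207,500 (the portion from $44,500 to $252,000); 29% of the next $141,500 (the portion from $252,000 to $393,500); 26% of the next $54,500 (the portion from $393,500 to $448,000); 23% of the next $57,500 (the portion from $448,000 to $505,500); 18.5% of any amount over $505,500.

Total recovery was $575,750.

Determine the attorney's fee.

$163,846.25

First $44,500 at 36% = $16,020.00
Next $207,500 at 32% = $66,400.00
Next $141,500 at 29% = $41,035.00
Next $54,500 at 26% = $14,170.00
Next $57,500 at 23% = $13,225.00
Remaining $70,250 at 18.5% = $12,996.25
Fee: $16,020.00 + $66,400.00 + $41,035.00 + $14,170.00 + $13,225.00 + $12,996.25 = $163,846.25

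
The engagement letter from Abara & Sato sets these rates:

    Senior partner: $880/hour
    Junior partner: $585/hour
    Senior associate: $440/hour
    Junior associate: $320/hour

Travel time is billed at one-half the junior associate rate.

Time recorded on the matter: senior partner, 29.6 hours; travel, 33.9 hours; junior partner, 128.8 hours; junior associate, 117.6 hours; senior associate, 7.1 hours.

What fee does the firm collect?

Senior partner: 29.6 × $880 = $26,048.00
Junior partner: 128.8 × $585 = $75,348.00
Senior associate: 7.1 × $440 = $3,124.00
Junior associate: 117.6 × $320 = $37,632.00
Subtotal: $26,048.00 + $75,348.00 + $3,124.00 + $37,632.00 = $142,152.00
Travel: 33.9 × ($320 ÷ 2) = 33.9 × $160.00 = $5,424.00
Total: $142,152.00 + $5,424.00 = $147,576.00

$147,576.00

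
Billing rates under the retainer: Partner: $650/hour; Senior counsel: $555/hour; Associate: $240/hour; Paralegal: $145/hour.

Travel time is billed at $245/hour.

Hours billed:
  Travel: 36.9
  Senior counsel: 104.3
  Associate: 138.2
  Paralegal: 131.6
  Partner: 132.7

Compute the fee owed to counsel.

$205,432.00

Partner: 132.7 × $650 = $86,255.00
Senior counsel: 104.3 × $555 = $57,886.50
Associate: 138.2 × $240 = $33,168.00
Paralegal: 131.6 × $145 = $19,082.00
Subtotal: $86,255.00 + $57,886.50 + $33,168.00 + $19,082.00 = $196,391.50
Travel: 36.9 × $245 = $9,040.50
Total: $196,391.50 + $9,040.50 = $205,432.00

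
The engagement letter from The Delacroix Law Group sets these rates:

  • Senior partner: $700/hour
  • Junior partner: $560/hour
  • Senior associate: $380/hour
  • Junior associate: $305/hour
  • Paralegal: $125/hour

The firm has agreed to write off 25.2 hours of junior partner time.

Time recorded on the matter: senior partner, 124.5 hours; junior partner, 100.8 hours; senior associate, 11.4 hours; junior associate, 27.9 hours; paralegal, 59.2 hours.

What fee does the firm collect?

Senior partner: 124.5 × $700 = $87,150.00
Junior partner: 100.8 × $560 = $56,448.00
Senior associate: 11.4 × $380 = $4,332.00
Junior associate: 27.9 × $305 = $8,509.50
Paralegal: 59.2 × $125 = $7,400.00
Subtotal: $163,839.50
Write-off: 25.2 × $560 = $14,112.00
Total: $163,839.50 − $14,112.00 = $149,727.50

$149,727.50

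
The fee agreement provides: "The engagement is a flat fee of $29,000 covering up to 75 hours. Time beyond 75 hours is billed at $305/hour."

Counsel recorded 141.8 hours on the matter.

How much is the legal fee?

Flat fee: $29,000.00
Excess hours: 141.8 − 75 = 66.8
Overrun: 66.8 × $305 = $20,374.00
Total: $29,000.00 + $20,374.00 = $49,374.00

$49,374.00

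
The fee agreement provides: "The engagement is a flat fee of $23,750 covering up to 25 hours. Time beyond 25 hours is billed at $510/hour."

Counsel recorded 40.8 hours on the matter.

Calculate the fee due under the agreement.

$31,808.00

Flat fee: $23,750.00
Excess hours: 40.8 − 25 = 15.8
Overrun: 15.8 × $510 = $8,058.00
Total: $23,750.00 + $8,058.00 = $31,808.00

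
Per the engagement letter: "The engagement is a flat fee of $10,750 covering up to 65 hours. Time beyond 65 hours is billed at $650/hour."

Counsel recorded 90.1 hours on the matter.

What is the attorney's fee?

Flat fee: $10,750.00
Excess hours: 90.1 − 65 = 25.1
Overrun: 25.1 × $650 = $16,315.00
Total: $10,750.00 + $16,315.00 = $27,065.00

$27,065.00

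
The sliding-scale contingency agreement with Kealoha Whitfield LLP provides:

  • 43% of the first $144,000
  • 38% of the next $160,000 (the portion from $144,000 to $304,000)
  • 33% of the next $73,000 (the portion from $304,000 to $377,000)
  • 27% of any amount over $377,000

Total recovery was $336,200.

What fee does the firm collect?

$133,346.00

First $144,000 at 43% = $61,920.00
Next $160,000 at 38% = $60,800.00
Remaining $32,200 at 33% = $10,626.00
Fee: $61,920.00 + $60,800.00 + $10,626.00 = $133,346.00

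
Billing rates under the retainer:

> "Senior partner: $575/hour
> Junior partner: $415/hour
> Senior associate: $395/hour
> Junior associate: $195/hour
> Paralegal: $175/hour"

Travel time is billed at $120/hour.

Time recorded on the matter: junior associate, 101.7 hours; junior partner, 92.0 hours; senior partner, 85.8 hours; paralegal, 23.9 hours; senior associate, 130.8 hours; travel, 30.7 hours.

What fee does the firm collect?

Senior partner: 85.8 × $575 = $49,335.00
Junior partner: 92.0 × $415 = $38,180.00
Senior associate: 130.8 × $395 = $51,666.00
Junior associate: 101.7 × $195 = $19,831.50
Paralegal: 23.9 × $175 = $4,182.50
Subtotal: $49,335.00 + $38,180.00 + $51,666.00 + $19,831.50 + $4,182.50 = $163,195.00
Travel: 30.7 × $120 = $3,684.00
Total: $163,195.00 + $3,684.00 = $166,879.00

$166,879.00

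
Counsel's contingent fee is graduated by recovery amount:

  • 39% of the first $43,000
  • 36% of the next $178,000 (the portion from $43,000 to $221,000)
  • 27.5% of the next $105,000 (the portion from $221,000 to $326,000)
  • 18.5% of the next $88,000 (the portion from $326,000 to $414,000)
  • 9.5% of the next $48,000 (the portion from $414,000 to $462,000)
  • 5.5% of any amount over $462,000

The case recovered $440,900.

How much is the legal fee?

First $43,000 at 39% = $16,770.00
Next $178,000 at 36% = $64,080.00
Next $105,000 at 27.5% = $28,875.00
Next $88,000 at 18.5% = $16,280.00
Remaining $26,900 at 9.5% = $2,555.50
Fee: $16,770.00 + $64,080.00 + $28,875.00 + $16,280.00 + $2,555.50 = $128,560.50

$128,560.50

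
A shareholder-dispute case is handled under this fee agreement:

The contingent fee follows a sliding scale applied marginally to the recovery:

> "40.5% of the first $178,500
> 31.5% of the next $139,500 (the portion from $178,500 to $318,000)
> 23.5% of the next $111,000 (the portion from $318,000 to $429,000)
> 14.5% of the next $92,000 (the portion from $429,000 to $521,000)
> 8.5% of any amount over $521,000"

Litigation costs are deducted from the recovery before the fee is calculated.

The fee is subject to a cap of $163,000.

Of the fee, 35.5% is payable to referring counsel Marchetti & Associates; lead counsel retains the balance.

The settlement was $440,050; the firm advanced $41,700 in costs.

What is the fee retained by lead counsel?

Fee base (net of costs): $440,050 − $41,700 = $398,350
First $178,500 at 40.5% = $72,292.50
Next $139,500 at 31.5% = $43,942.50
Remaining $80,350 at 23.5% = $18,882.25
Fee: $72,292.50 + $43,942.50 + $18,882.25 = $135,117.25
$135,117.25 is under the $163,000 cap.
Referral share: 35.5% of $135,117.25 = $47,966.62; lead counsel retains $135,117.25 − $47,966.62 = $87,150.63.

$87,150.63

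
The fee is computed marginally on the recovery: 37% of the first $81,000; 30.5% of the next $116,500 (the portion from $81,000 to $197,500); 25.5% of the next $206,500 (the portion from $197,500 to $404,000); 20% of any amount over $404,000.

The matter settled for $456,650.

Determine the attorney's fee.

$128,690.00

First $81,000 at 37% = $29,970.00
Next $116,500 at 30.5% = $35,532.50
Next $206,500 at 25.5% = $52,657.50
Remaining $52,650 at 20% = $10,530.00
Fee: $29,970.00 + $35,532.50 + $52,657.50 + $10,530.00 = $128,690.00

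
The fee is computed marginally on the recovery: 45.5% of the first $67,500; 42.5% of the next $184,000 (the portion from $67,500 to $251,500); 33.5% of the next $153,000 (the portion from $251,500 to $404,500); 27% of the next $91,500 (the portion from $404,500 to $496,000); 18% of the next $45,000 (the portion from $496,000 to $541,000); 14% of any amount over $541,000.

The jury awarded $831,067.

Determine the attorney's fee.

$233,581.88

First $67,500 at 45.5% = $30,712.50
Next $184,000 at 42.5% = $78,200.00
Next $153,000 at 33.5% = $51,255.00
Next $91,500 at 27% = $24,705.00
Next $45,000 at 18% = $8,100.00
Remaining $290,067 at 14% = $40,609.38
Fee: $30,712.50 + $78,200.00 + $51,255.00 + $24,705.00 + $8,100.00 + $40,609.38 = $233,581.88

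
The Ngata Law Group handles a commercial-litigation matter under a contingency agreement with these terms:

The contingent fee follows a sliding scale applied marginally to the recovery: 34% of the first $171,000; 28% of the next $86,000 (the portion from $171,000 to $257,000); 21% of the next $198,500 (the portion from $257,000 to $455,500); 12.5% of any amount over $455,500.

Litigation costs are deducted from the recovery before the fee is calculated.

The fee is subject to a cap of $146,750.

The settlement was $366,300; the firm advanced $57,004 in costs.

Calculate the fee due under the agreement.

Fee base (net of costs): $366,300 − $57,004 = $309,296
First $171,000 at 34% = $58,140.00
Next $86,000 at 28% = $24,080.00
Remaining $52,296 at 21% = $10,982.16
Fee: $58,140.00 + $24,080.00 + $10,982.16 = $93,202.16
$93,202.16 is under the $146,750 cap.

$93,202.16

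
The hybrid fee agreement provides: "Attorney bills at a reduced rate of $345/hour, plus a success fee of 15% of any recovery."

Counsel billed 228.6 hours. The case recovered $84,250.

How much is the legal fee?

Hourly: 228.6 × $345 = $78,867.00
Success fee: 15% of $84,250 = $12,637.50
Total: $78,867.00 + $12,637.50 = $91,504.50

$91,504.50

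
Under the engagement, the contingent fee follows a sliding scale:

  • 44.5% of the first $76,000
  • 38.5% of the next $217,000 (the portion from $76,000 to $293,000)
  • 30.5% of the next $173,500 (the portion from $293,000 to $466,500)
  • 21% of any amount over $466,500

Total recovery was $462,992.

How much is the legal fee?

First $76,000 at 44.5% = $33,820.00
Next $217,000 at 38.5% = $83,545.00
Remaining $169,992 at 30.5% = $51,847.56
Fee: $33,820.00 + $83,545.00 + $51,847.56 = $169,212.56

$169,212.56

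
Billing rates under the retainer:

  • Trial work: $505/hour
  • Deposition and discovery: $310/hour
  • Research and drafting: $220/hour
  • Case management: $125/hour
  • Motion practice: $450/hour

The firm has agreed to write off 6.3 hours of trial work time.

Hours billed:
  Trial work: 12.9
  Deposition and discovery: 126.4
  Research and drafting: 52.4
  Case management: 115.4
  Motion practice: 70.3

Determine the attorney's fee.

$100,105.00

Trial work: 12.9 × $505 = $6,514.50
Deposition and discovery: 126.4 × $310 = $39,184.00
Research and drafting: 52.4 × $220 = $11,528.00
Case management: 115.4 × $125 = $14,425.00
Motion practice: 70.3 × $450 = $31,635.00
Subtotal: $103,286.50
Write-off: 6.3 × $505 = $3,181.50
Total: $103,286.50 − $3,181.50 = $100,105.00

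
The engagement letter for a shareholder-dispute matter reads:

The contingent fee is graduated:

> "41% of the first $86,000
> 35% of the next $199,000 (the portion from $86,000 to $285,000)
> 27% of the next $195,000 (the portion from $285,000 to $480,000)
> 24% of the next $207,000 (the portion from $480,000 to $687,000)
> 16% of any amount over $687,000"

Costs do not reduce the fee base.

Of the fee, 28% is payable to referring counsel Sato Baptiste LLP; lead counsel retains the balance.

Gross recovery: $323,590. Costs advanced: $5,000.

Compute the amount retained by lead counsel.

$83,037.10

Fee base is the gross recovery, $323,590; costs are reimbursed separately.
First $86,000 at 41% = $35,260.00
Next $199,000 at 35% = $69,650.00
Remaining $38,590 at 27% = $10,419.30
Fee: $35,260.00 + $69,650.00 + $10,419.30 = $115,329.30
Referral share: 28% of $115,329.30 = $32,292.20; lead counsel retains $115,329.30 − $32,292.20 = $83,037.10.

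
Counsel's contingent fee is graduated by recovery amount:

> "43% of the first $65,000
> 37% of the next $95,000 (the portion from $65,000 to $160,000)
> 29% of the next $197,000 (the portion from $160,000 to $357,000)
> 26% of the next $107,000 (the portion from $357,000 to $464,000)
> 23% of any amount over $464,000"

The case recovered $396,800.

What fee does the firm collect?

First $65,000 at 43% = $27,950.00
Next $95,000 at 37% = $35,150.00
Next $197,000 at 29% = $57,130.00
Remaining $39,800 at 26% = $10,348.00
Fee: $27,950.00 + $35,150.00 + $57,130.00 + $10,348.00 = $130,578.00

$130,578.00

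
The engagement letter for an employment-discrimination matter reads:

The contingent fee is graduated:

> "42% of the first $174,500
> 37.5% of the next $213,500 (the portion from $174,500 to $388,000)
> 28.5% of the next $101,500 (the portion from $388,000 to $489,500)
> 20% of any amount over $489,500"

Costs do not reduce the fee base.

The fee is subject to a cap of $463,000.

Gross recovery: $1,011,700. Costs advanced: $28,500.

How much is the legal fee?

Fee base is the gross recovery, $1,011,700; costs are reimbursed separately.
First $174,500 at 42% = $73,290.00
Next $213,500 at 37.5% = $80,062.50
Next $101,500 at 28.5% = $28,927.50
Remaining $522,200 at 20% = $104,440.00
Fee: $73,290.00 + $80,062.50 + $28,927.50 + $104,440.00 = $286,720.00
$286,720.00 is under the $463,000 cap.

$286,720.00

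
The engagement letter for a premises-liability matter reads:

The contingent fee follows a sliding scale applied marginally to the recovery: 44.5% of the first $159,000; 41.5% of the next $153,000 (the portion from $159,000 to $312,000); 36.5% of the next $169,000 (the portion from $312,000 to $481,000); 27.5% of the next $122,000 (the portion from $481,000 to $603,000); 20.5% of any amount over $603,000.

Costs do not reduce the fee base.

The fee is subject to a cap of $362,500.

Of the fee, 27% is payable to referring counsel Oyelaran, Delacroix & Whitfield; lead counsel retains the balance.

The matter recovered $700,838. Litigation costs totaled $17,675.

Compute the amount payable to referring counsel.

Fee base is the gross recovery, $700,838; costs are reimbursed separately.
First $159,000 at 44.5% = $70,755.00
Next $153,000 at 41.5% = $63,495.00
Next $169,000 at 36.5% = $61,685.00
Next $122,000 at 27.5% = $33,550.00
Remaining $97,838 at 20.5% = $20,056.79
Fee: $70,755.00 + $63,495.00 + $61,685.00 + $33,550.00 + $20,056.79 = $249,541.79
$249,541.79 is under the $362,500 cap.
Referral share: 27% of $249,541.79 = $67,376.28; lead counsel retains $249,541.79 − $67,376.28 = $182,165.51.

$67,376.28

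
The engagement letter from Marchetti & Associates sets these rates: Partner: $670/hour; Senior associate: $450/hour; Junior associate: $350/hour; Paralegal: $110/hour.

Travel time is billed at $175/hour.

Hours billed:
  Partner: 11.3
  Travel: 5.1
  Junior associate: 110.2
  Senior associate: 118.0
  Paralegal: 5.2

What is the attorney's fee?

$100,705.50

Partner: 11.3 × $670 = $7,571.00
Senior associate: 118.0 × $450 = $53,100.00
Junior associate: 110.2 × $350 = $38,570.00
Paralegal: 5.2 × $110 = $572.00
Subtotal: $7,571.00 + $53,100.00 + $38,570.00 + $572.00 = $99,813.00
Travel: 5.1 × $175 = $892.50
Total: $99,813.00 + $892.50 = $100,705.50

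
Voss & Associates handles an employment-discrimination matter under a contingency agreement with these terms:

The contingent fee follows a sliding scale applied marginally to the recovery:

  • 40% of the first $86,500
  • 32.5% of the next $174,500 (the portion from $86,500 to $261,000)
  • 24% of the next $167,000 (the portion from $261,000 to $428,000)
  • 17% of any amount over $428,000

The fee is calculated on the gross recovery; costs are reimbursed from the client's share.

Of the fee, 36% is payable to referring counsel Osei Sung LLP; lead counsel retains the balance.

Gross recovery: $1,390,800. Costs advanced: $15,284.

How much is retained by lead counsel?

Fee base is the gross recovery, $1,390,800; costs are reimbursed separately.
First $86,500 at 40% = $34,600.00
Next $174,500 at 32.5% = $56,712.50
Next $167,000 at 24% = $40,080.00
Remaining $962,800 at 17% = $163,676.00
Fee: $34,600.00 + $56,712.50 + $40,080.00 + $163,676.00 = $295,068.50
Referral share: 36% of $295,068.50 = $106,224.66; lead counsel retains $295,068.50 − $106,224.66 = $188,843.84.

$188,843.84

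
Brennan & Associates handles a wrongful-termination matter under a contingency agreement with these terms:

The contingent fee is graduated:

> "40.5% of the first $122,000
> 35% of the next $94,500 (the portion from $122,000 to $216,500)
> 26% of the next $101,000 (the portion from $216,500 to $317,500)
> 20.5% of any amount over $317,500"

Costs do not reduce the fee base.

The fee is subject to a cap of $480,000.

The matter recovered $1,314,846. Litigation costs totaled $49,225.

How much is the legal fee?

$313,200.93

Fee base is the gross recovery, $1,314,846; costs are reimbursed separately.
First $122,000 at 40.5% = $49,410.00
Next $94,500 at 35% = $33,075.00
Next $101,000 at 26% = $26,260.00
Remaining $997,346 at 20.5% = $204,455.93
Fee: $49,410.00 + $33,075.00 + $26,260.00 + $204,455.93 = $313,200.93
$313,200.93 is under the $480,000 cap.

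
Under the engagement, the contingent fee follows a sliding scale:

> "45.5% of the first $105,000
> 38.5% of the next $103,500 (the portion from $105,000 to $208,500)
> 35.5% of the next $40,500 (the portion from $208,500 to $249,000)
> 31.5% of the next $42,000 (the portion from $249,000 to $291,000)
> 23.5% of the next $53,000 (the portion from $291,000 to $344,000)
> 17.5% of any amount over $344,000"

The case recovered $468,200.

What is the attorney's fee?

$149,420.00

First $105,000 at 45.5% = $47,775.00
Next $103,500 at 38.5% = $39,847.50
Next $40,500 at 35.5% = $14,377.50
Next $42,000 at 31.5% = $13,230.00
Next $53,000 at 23.5% = $12,455.00
Remaining $124,200 at 17.5% = $21,735.00
Fee: $47,775.00 + $39,847.50 + $14,377.50 + $13,230.00 + $12,455.00 + $21,735.00 = $149,420.00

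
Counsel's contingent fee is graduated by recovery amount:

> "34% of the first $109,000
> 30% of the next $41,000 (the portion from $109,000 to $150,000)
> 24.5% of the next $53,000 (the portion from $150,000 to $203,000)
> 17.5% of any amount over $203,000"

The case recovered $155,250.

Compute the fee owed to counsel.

$50,646.25

First $109,000 at 34% = $37,060.00
Next $41,000 at 30% = $12,300.00
Remaining $5,250 at 24.5% = $1,286.25
Fee: $37,060.00 + $12,300.00 + $1,286.25 = $50,646.25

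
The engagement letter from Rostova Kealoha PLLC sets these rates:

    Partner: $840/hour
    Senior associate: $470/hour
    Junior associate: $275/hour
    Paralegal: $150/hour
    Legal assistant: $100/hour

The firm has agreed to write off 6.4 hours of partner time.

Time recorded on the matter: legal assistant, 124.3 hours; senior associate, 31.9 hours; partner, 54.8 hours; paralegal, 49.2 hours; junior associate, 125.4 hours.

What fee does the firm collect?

Partner: 54.8 × $840 = $46,032.00
Senior associate: 31.9 × $470 = $14,993.00
Junior associate: 125.4 × $275 = $34,485.00
Paralegal: 49.2 × $150 = $7,380.00
Legal assistant: 124.3 × $100 = $12,430.00
Subtotal: $115,320.00
Write-off: 6.4 × $840 = $5,376.00
Total: $115,320.00 − $5,376.00 = $109,944.00

$109,944.00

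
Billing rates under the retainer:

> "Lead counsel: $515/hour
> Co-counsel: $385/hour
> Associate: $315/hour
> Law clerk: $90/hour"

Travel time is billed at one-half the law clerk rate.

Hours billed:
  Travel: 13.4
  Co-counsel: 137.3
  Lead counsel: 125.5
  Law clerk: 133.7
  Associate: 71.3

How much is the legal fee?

Lead counsel: 125.5 × $515 = $64,632.50
Co-counsel: 137.3 × $385 = $52,860.50
Associate: 71.3 × $315 = $22,459.50
Law clerk: 133.7 × $90 = $12,033.00
Subtotal: $64,632.50 + $52,860.50 + $22,459.50 + $12,033.00 = $151,985.50
Travel: 13.4 × ($90 ÷ 2) = 13.4 × $45.00 = $603.00
Total: $151,985.50 + $603.00 = $152,588.50

$152,588.50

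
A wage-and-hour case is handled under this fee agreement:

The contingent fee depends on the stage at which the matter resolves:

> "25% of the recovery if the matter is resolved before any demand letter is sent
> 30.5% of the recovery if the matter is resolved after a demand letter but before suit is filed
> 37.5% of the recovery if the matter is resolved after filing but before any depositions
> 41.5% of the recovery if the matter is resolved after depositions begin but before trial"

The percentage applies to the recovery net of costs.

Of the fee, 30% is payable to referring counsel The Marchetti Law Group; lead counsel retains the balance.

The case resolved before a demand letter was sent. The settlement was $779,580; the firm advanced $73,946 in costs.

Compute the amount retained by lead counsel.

Fee base (net of costs): $779,580 − $73,946 = $705,634
The matter resolved before a demand letter was sent, so the 25% rate applies.
$705,634 × 25% = $176,408.50
Referral share: 30% of $176,408.50 = $52,922.55; lead counsel retains $176,408.50 − $52,922.55 = $123,485.95.

$123,485.95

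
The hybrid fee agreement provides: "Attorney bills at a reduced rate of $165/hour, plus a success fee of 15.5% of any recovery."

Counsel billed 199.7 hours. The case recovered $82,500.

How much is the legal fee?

$45,738.00

Hourly: 199.7 × $165 = $32,950.50
Success fee: 15.5% of $82,500 = $12,787.50
Total: $32,950.50 + $12,787.50 = $45,738.00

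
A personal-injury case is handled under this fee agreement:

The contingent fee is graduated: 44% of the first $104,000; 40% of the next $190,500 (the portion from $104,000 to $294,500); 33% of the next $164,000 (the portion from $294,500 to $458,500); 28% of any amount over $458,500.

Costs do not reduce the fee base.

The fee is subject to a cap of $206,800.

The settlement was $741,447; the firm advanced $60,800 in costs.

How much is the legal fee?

Fee base is the gross recovery, $741,447; costs are reimbursed separately.
First $104,000 at 44% = $45,760.00
Next $190,500 at 40% = $76,200.00
Next $164,000 at 33% = $54,120.00
Remaining $282,947 at 28% = $79,225.16
Fee: $45,760.00 + $76,200.00 + $54,120.00 + $79,225.16 = $255,305.16
$255,305.16 exceeds the $206,800 cap, so the fee is capped at $206,800.00.

$206,800.00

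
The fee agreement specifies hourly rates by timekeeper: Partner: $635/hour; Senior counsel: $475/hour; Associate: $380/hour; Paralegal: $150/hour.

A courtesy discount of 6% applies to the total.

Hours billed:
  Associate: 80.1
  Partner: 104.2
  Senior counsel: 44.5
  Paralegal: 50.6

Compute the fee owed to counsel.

$117,812.55

Partner: 104.2 × $635 = $66,167.00
Senior counsel: 44.5 × $475 = $21,137.50
Associate: 80.1 × $380 = $30,438.00
Paralegal: 50.6 × $150 = $7,590.00
Subtotal: $125,332.50
Less 6% discount: −$7,519.95
Total: $125,332.50 − $7,519.95 = $117,812.55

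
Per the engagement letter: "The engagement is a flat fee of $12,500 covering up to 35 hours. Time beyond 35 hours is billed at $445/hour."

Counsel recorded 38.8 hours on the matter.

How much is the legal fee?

Flat fee: $12,500.00
Excess hours: 38.8 − 35 = 3.8
Overrun: 3.8 × $445 = $1,691.00
Total: $12,500.00 + $1,691.00 = $14,191.00

$14,191.00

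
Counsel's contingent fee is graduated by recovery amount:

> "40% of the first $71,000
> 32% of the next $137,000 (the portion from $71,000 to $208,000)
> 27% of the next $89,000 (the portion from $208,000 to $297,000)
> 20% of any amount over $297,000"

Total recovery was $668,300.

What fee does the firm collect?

$170,530.00

First $71,000 at 40% = $28,400.00
Next $137,000 at 32% = $43,840.00
Next $89,000 at 27% = $24,030.00
Remaining $371,300 at 20% = $74,260.00
Fee: $28,400.00 + $43,840.00 + $24,030.00 + $74,260.00 = $170,530.00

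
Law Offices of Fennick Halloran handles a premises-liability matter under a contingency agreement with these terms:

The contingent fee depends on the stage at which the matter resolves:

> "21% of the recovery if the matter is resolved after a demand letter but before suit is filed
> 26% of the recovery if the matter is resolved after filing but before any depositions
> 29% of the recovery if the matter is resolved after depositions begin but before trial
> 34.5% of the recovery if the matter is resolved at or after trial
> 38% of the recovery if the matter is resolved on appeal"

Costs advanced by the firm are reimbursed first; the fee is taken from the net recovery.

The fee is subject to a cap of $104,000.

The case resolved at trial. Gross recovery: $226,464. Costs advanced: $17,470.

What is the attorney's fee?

$72,102.93

Fee base (net of costs): $226,464 − $17,470 = $208,994
The matter resolved at trial, so the 34.5% rate applies.
$208,994 × 34.5% = $72,102.93
$72,102.93 is under the $104,000 cap.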